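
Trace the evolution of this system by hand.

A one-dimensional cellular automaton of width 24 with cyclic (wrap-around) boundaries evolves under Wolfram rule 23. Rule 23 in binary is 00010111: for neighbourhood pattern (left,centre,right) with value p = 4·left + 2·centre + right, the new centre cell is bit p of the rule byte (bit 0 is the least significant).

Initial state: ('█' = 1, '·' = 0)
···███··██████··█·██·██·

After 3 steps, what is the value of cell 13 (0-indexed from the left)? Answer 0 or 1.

0

t=0: ···███··██████··█·██·██·
t=1: ███···██······███······█
t=2: ···███··██████···██████·
t=3: ███···██······███······█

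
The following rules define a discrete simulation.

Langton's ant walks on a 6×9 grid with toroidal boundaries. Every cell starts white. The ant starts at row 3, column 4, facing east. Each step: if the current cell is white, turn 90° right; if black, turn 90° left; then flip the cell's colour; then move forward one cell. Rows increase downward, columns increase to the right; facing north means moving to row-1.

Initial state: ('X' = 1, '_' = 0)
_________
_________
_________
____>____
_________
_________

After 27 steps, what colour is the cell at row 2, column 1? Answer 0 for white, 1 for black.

1

gen 0: _________
_________
_________
____>____
_________
_________
gen 1: _________
_________
_________
____X____
____v____
_________
gen 2: _________
_________
_________
____X____
___<X____
_________
gen 3: _________
_________
_________
___^X____
___XX____
_________
gen 4: _________
_________
_________
___X>____
___XX____
_________
gen 5: _________
_________
____^____
___X_____
___XX____
_________
gen 6: _________
_________
____X>___
___X_____
___XX____
_________
gen 7: _________
_________
____XX___
___X_v___
___XX____
_________
gen 8: _________
_________
____XX___
___X<X___
___XX____
_________
gen 9: _________
_________
____^X___
___XXX___
___XX____
_________
gen 10: _________
_________
___<_X___
___XXX___
___XX____
_________
gen 11: _________
___^_____
___X_X___
___XXX___
___XX____
_________
gen 12: _________
___X>____
___X_X___
___XXX___
___XX____
_________
gen 13: _________
___XX____
___XvX___
___XXX___
___XX____
_________
gen 14: _________
___XX____
___<XX___
___XXX___
___XX____
_________
gen 15: _________
___XX____
____XX___
___vXX___
___XX____
_________
gen 16: _________
___XX____
____XX___
____>X___
___XX____
_________
gen 17: _________
___XX____
____^X___
_____X___
___XX____
_________
gen 18: _________
___XX____
___<_X___
_____X___
___XX____
_________
gen 19: _________
___^X____
___X_X___
_____X___
___XX____
_________
gen 20: _________
__<_X____
___X_X___
_____X___
___XX____
_________
gen 21: __^______
__X_X____
___X_X___
_____X___
___XX____
_________
gen 22: __X>_____
__X_X____
___X_X___
_____X___
___XX____
_________
gen 23: __XX_____
__XvX____
___X_X___
_____X___
___XX____
_________
gen 24: __XX_____
__<XX____
___X_X___
_____X___
___XX____
_________
gen 25: __XX_____
___XX____
__vX_X___
_____X___
___XX____
_________
gen 26: __XX_____
___XX____
_<XX_X___
_____X___
___XX____
_________
gen 27: __XX_____
_^_XX____
_XXX_X___
_____X___
___XX____
_________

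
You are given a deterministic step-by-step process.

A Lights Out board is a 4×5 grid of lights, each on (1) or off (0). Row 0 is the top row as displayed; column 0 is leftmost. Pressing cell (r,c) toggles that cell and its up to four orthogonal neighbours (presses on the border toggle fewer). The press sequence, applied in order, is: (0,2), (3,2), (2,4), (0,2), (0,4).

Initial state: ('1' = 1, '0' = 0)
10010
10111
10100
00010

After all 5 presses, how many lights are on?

12

[0] 10010
10111
10100
00010
[1] 11100
10011
10100
00010
[2] 11100
10011
10000
01100
[3] 11100
10010
10011
01101
[4] 10010
10110
10011
01101
[5] 10001
10111
10011
01101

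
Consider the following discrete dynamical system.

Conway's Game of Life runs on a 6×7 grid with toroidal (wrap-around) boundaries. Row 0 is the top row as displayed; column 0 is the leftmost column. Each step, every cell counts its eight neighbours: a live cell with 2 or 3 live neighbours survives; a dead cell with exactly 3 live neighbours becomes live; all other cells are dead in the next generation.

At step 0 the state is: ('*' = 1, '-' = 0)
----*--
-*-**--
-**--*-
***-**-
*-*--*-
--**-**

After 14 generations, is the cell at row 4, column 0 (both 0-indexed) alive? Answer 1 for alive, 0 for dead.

0

0) ----*--
-*-**--
-**--*-
***-**-
*-*--*-
--**-**
1) -------
-*-***-
-----**
*---**-
*------
-***-**
2) **----*
----***
*--*---
*---**-
*-**---
***---*
3) --*----
-*--**-
*--*---
*-*-*--
--****-
---*---
4) --***--
-****--
*-**-**
--*--**
-**--*-
-------
5) -*--*--
*-----*
*------
-------
-**--**
-*--*--
6) -*---*-
**----*
*-----*
**----*
***--*-
-*-**--
7) -*--***
-*---*-
-----*-
--*--*-
---***-
---****
8) --**---
*------
----***
---*-**
--*----
*-*----
9) --**---
---****
*---*--
---*--*
-***--*
--*----
10) --*--*-
--*--**
*------
-*-****
**-*---
-------
11) -----**
-*---**
****---
-*-****
**-*-**
-**----
12) -**--**
-*--**-
---*---
-------
---*---
-**-*--
13) ------*
**-****
----*--
-------
--**---
**--**-
14) --**---
*--**-*
*--**-*
---*---
-****--
*******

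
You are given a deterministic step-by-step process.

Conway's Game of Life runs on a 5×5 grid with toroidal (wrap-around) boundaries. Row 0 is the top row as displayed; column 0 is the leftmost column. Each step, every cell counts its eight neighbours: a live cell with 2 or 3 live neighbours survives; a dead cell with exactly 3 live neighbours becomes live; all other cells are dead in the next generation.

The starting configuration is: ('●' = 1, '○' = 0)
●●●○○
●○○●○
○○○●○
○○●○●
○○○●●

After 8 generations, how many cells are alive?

0) ●●●○○
●○○●○
○○○●○
○○●○●
○○○●●
1) ●●●○○
●○○●○
○○●●○
○○●○●
○○○○●
2) ●●●●○
●○○●○
○●●○○
○○●○●
○○●○●
3) ●○○○○
●○○●○
●●●○●
●○●○○
○○○○●
4) ●○○○○
○○●●○
○○●○○
○○●○○
●●○○●
5) ●○●●○
○●●●○
○●●○○
●○●●○
●●○○●
6) ○○○○○
●○○○●
●○○○●
○○○●○
○○○○○
7) ○○○○○
●○○○●
●○○●○
○○○○●
○○○○○
8) ○○○○○
●○○○●
●○○●○
○○○○●
○○○○○

5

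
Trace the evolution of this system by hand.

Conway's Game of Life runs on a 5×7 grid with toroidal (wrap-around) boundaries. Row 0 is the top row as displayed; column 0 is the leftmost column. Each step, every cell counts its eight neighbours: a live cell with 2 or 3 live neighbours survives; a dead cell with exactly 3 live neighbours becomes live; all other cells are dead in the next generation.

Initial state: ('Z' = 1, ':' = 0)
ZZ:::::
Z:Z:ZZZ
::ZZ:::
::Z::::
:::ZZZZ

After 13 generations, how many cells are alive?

[0] ZZ:::::
Z:Z:ZZZ
::ZZ:::
::Z::::
:::ZZZZ
[1] :ZZ::::
Z:Z:ZZZ
::Z:ZZZ
::Z::Z:
ZZZZZZZ
[2] :::::::
Z:Z:Z::
Z:Z::::
:::::::
Z:::ZZZ
[3] ZZ:ZZ::
:::Z:::
:::Z:::
ZZ:::Z:
:::::ZZ
[4] Z:ZZZZZ
:::Z:::
::Z:Z::
Z:::ZZ:
::Z::Z:
[5] :ZZ::ZZ
:Z::::Z
::::ZZ:
:Z::ZZZ
Z:Z::::
[6] ::Z::ZZ
:ZZ:Z:Z
::::Z::
ZZ:ZZ:Z
::ZZZ::
[7] Z:::::Z
ZZZ:Z:Z
::::Z:Z
ZZ:::::
:::::::
[8] :::::ZZ
:Z:Z:::
::ZZ::Z
Z::::::
:Z::::Z
[9] ::Z::ZZ
Z::ZZZZ
ZZZZ:::
ZZZ:::Z
:::::ZZ
[10] :::Z:::
:::::::
:::::::
:::Z:Z:
::Z::::
[11] :::::::
:::::::
:::::::
:::::::
::ZZZ::
[12] :::Z:::
:::::::
:::::::
:::Z:::
:::Z:::
[13] :::::::
:::::::
:::::::
:::::::
::ZZZ::

3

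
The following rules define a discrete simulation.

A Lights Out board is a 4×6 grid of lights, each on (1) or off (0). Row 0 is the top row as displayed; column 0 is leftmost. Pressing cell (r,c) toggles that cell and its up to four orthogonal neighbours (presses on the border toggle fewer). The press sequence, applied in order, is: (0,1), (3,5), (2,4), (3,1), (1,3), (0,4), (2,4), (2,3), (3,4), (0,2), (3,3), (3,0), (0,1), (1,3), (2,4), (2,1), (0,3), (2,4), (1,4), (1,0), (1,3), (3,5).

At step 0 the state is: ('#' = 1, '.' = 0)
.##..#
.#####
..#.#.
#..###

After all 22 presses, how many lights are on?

[0] .##..#
.#####
..#.#.
#..###
[1] #....#
..####
..#.#.
#..###
[2] #....#
..####
..#.##
#..#..
[3] #....#
..##.#
..##..
#..##.
[4] #....#
..##.#
.###..
.####.
[5] #..#.#
....##
.##...
.####.
[6] #...#.
.....#
.##...
.####.
[7] #...#.
....##
.#####
.###..
[8] #...#.
...###
.#...#
.##...
[9] #...#.
...###
.#..##
.#####
[10] #####.
..####
.#..##
.#####
[11] #####.
..####
.#.###
.#...#
[12] #####.
..####
##.###
#....#
[13] ...##.
.#####
##.###
#....#
[14] ....#.
.#...#
##..##
#....#
[15] ....#.
.#..##
##.#..
#...##
[16] ....#.
....##
..##..
##..##
[17] ..##..
...###
..##..
##..##
[18] ..##..
...#.#
..#.##
##...#
[19] ..###.
....#.
..#..#
##...#
[20] #.###.
##..#.
#.#..#
##...#
[21] #.#.#.
####..
#.##.#
##...#
[22] #.#.#.
####..
#.##..
##..#.

13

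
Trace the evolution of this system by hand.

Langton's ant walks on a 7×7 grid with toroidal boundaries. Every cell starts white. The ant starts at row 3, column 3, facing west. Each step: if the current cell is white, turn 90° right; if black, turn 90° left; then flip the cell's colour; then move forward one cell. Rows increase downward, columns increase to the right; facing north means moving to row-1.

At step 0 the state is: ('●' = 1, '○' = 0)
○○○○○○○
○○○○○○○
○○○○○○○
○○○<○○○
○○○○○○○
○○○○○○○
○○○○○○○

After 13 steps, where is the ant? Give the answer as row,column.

4,3

t=0: ○○○○○○○
○○○○○○○
○○○○○○○
○○○<○○○
○○○○○○○
○○○○○○○
○○○○○○○
t=1: ○○○○○○○
○○○○○○○
○○○^○○○
○○○●○○○
○○○○○○○
○○○○○○○
○○○○○○○
t=2: ○○○○○○○
○○○○○○○
○○○●>○○
○○○●○○○
○○○○○○○
○○○○○○○
○○○○○○○
t=3: ○○○○○○○
○○○○○○○
○○○●●○○
○○○●v○○
○○○○○○○
○○○○○○○
○○○○○○○
t=4: ○○○○○○○
○○○○○○○
○○○●●○○
○○○<●○○
○○○○○○○
○○○○○○○
○○○○○○○
t=5: ○○○○○○○
○○○○○○○
○○○●●○○
○○○○●○○
○○○v○○○
○○○○○○○
○○○○○○○
t=6: ○○○○○○○
○○○○○○○
○○○●●○○
○○○○●○○
○○<●○○○
○○○○○○○
○○○○○○○
t=7: ○○○○○○○
○○○○○○○
○○○●●○○
○○^○●○○
○○●●○○○
○○○○○○○
○○○○○○○
t=8: ○○○○○○○
○○○○○○○
○○○●●○○
○○●>●○○
○○●●○○○
○○○○○○○
○○○○○○○
t=9: ○○○○○○○
○○○○○○○
○○○●●○○
○○●●●○○
○○●v○○○
○○○○○○○
○○○○○○○
t=10: ○○○○○○○
○○○○○○○
○○○●●○○
○○●●●○○
○○●○>○○
○○○○○○○
○○○○○○○
t=11: ○○○○○○○
○○○○○○○
○○○●●○○
○○●●●○○
○○●○●○○
○○○○v○○
○○○○○○○
t=12: ○○○○○○○
○○○○○○○
○○○●●○○
○○●●●○○
○○●○●○○
○○○<●○○
○○○○○○○
t=13: ○○○○○○○
○○○○○○○
○○○●●○○
○○●●●○○
○○●^●○○
○○○●●○○
○○○○○○○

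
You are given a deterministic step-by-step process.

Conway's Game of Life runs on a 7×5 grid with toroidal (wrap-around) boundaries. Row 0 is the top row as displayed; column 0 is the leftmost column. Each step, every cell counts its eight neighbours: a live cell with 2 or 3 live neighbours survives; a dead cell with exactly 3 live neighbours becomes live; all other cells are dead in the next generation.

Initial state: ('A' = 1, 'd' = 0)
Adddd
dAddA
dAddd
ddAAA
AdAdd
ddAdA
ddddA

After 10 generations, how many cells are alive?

0) Adddd
dAddA
dAddd
ddAAA
AdAdd
ddAdA
ddddA
1) AdddA
dAddd
dAddA
AdAAA
AdAdd
AAddA
AddAA
2) dAdAd
dAddA
dAddA
ddAdd
ddAdd
ddAdd
dddAd
3) AddAA
dAdAA
dAAAd
dAAAd
dAAAd
ddAAd
dddAd
4) Adddd
dAddd
ddddd
AdddA
ddddA
dAddA
ddddd
5) ddddd
ddddd
Adddd
AdddA
dddAA
Adddd
Adddd
6) ddddd
ddddd
AdddA
AddAd
dddAd
Adddd
ddddd
7) ddddd
ddddd
AdddA
AddAd
ddddd
ddddd
ddddd
8) ddddd
ddddd
AdddA
Adddd
ddddd
ddddd
ddddd
9) ddddd
ddddd
AdddA
AdddA
ddddd
ddddd
ddddd
10) ddddd
ddddd
AdddA
AdddA
ddddd
ddddd
ddddd

4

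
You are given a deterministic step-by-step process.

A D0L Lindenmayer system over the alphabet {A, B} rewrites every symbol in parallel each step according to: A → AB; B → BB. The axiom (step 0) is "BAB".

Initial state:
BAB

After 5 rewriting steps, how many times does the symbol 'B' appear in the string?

k=0  BAB
k=1  BBABBB
k=2  BBBBABBBBBBB
k=3  BBBBBBBBABBBBBBBBBBBBBBB
k=4  BBBBBBBBBBBBBBBBABBBBBBBBBBBBBBBBBBBBBBBBBBBBBBB
k=5  BBBBBBBBBBBBBBBBBBBBBBBBBBBBBBBBABBBBBBBBBBBBBBBBBBBBBBBBBBBBBBBBBBBBBBBBBBBBBBBBBBBBBBBBBBBBBBB

95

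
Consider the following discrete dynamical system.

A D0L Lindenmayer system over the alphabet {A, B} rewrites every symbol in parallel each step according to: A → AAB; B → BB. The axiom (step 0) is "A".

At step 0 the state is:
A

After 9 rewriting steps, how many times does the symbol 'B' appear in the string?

step 0: A
step 1: AAB
step 2: AABAABBB
step 3: AABAABBBAABAABBBBBBB
step 4: AABAABBBAABAABBBBBBBAABAABBBAABAABBBBBBBBBBBBBBB
step 5: AABAABBBAABAABBBBBBBAABAABBBAABAABBBBBBBBBBBBBBBAABAABBBAABAABBBBBBBAABAABBBAABAABBBBBBBBBBBBBBBBBBBBBBBBBBBBBBB
step 6: AABAABBBAABAABBBBBBBAABAABBBAABAABBBBBBBBBBBBBBBAABAABBBAA…BBBBBBBBBBBBBBBBBBBBBBBBBBBBBBBBBBBBBBBBBBBBBBBBBBBBBBBBBB  (len 256)
step 7: AABAABBBAABAABBBBBBBAABAABBBAABAABBBBBBBBBBBBBBBAABAABBBAA…BBBBBBBBBBBBBBBBBBBBBBBBBBBBBBBBBBBBBBBBBBBBBBBBBBBBBBBBBB  (len 576)
step 8: AABAABBBAABAABBBBBBBAABAABBBAABAABBBBBBBBBBBBBBBAABAABBBAA…BBBBBBBBBBBBBBBBBBBBBBBBBBBBBBBBBBBBBBBBBBBBBBBBBBBBBBBBBB  (len 1280)
step 9: AABAABBBAABAABBBBBBBAABAABBBAABAABBBBBBBBBBBBBBBAABAABBBAA…BBBBBBBBBBBBBBBBBBBBBBBBBBBBBBBBBBBBBBBBBBBBBBBBBBBBBBBBBB  (len 2816)

2304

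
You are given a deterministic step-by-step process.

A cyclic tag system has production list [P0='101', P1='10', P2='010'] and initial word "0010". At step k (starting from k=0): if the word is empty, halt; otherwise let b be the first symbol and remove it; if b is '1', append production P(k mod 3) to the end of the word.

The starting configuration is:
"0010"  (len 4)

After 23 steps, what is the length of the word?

t=0: "0010"  (len 4)
t=1: "010"  (len 3)
t=2: "10"  (len 2)
t=3: "0010"  (len 4)
t=4: "010"  (len 3)
t=5: "10"  (len 2)
t=6: "0010"  (len 4)
t=7: "010"  (len 3)
t=8: "10"  (len 2)
t=9: "0010"  (len 4)
t=10: "010"  (len 3)
t=11: "10"  (len 2)
t=12: "0010"  (len 4)
t=13: "010"  (len 3)
t=14: "10"  (len 2)
t=15: "0010"  (len 4)
t=16: "010"  (len 3)
t=17: "10"  (len 2)
t=18: "0010"  (len 4)
t=19: "010"  (len 3)
t=20: "10"  (len 2)
t=21: "0010"  (len 4)
t=22: "010"  (len 3)
t=23: "10"  (len 2)

2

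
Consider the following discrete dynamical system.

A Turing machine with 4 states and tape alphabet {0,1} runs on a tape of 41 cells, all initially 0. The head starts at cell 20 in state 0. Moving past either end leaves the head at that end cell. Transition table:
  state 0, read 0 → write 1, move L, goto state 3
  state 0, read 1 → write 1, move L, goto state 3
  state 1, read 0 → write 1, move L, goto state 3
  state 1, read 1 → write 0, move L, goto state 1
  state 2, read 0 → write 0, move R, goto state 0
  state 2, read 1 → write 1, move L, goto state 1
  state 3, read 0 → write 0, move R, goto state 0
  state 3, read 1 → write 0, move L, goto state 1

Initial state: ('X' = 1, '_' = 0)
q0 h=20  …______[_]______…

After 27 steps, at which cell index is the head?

[0] q0 h=20  …______[_]______…
[1] q3 h=19  …______[_]X_____…
[2] q0 h=20  …______[X]______…
[3] q3 h=19  …______[_]X_____…
[4] q0 h=20  …______[X]______…
[5] q3 h=19  …______[_]X_____…
[6] q0 h=20  …______[X]______…
[7] q3 h=19  …______[_]X_____…
[8] q0 h=20  …______[X]______…
[9] q3 h=19  …______[_]X_____…
[10] q0 h=20  …______[X]______…
[11] q3 h=19  …______[_]X_____…
[12] q0 h=20  …______[X]______…
[13] q3 h=19  …______[_]X_____…
[14] q0 h=20  …______[X]______…
[15] q3 h=19  …______[_]X_____…
[16] q0 h=20  …______[X]______…
[17] q3 h=19  …______[_]X_____…
[18] q0 h=20  …______[X]______…
[19] q3 h=19  …______[_]X_____…
[20] q0 h=20  …______[X]______…
[21] q3 h=19  …______[_]X_____…
[22] q0 h=20  …______[X]______…
[23] q3 h=19  …______[_]X_____…
[24] q0 h=20  …______[X]______…
[25] q3 h=19  …______[_]X_____…
[26] q0 h=20  …______[X]______…
[27] q3 h=19  …______[_]X_____…

19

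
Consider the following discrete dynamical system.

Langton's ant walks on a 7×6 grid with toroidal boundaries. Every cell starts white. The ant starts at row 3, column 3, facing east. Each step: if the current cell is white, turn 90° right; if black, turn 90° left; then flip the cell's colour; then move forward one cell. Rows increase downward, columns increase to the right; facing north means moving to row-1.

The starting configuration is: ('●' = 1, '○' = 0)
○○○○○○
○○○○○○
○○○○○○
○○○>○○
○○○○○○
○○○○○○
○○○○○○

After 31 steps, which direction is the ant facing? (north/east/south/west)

step 0: ○○○○○○
○○○○○○
○○○○○○
○○○>○○
○○○○○○
○○○○○○
○○○○○○
step 1: ○○○○○○
○○○○○○
○○○○○○
○○○●○○
○○○v○○
○○○○○○
○○○○○○
step 2: ○○○○○○
○○○○○○
○○○○○○
○○○●○○
○○<●○○
○○○○○○
○○○○○○
step 3: ○○○○○○
○○○○○○
○○○○○○
○○^●○○
○○●●○○
○○○○○○
○○○○○○
step 4: ○○○○○○
○○○○○○
○○○○○○
○○●>○○
○○●●○○
○○○○○○
○○○○○○
step 5: ○○○○○○
○○○○○○
○○○^○○
○○●○○○
○○●●○○
○○○○○○
○○○○○○
step 6: ○○○○○○
○○○○○○
○○○●>○
○○●○○○
○○●●○○
○○○○○○
○○○○○○
step 7: ○○○○○○
○○○○○○
○○○●●○
○○●○v○
○○●●○○
○○○○○○
○○○○○○
step 8: ○○○○○○
○○○○○○
○○○●●○
○○●<●○
○○●●○○
○○○○○○
○○○○○○
step 9: ○○○○○○
○○○○○○
○○○^●○
○○●●●○
○○●●○○
○○○○○○
○○○○○○
step 10: ○○○○○○
○○○○○○
○○<○●○
○○●●●○
○○●●○○
○○○○○○
○○○○○○
step 11: ○○○○○○
○○^○○○
○○●○●○
○○●●●○
○○●●○○
○○○○○○
○○○○○○
step 12: ○○○○○○
○○●>○○
○○●○●○
○○●●●○
○○●●○○
○○○○○○
○○○○○○
step 13: ○○○○○○
○○●●○○
○○●v●○
○○●●●○
○○●●○○
○○○○○○
○○○○○○
step 14: ○○○○○○
○○●●○○
○○<●●○
○○●●●○
○○●●○○
○○○○○○
○○○○○○
step 15: ○○○○○○
○○●●○○
○○○●●○
○○v●●○
○○●●○○
○○○○○○
○○○○○○
step 16: ○○○○○○
○○●●○○
○○○●●○
○○○>●○
○○●●○○
○○○○○○
○○○○○○
step 17: ○○○○○○
○○●●○○
○○○^●○
○○○○●○
○○●●○○
○○○○○○
○○○○○○
step 18: ○○○○○○
○○●●○○
○○<○●○
○○○○●○
○○●●○○
○○○○○○
○○○○○○
step 19: ○○○○○○
○○^●○○
○○●○●○
○○○○●○
○○●●○○
○○○○○○
○○○○○○
step 20: ○○○○○○
○<○●○○
○○●○●○
○○○○●○
○○●●○○
○○○○○○
○○○○○○
step 21: ○^○○○○
○●○●○○
○○●○●○
○○○○●○
○○●●○○
○○○○○○
○○○○○○
step 22: ○●>○○○
○●○●○○
○○●○●○
○○○○●○
○○●●○○
○○○○○○
○○○○○○
step 23: ○●●○○○
○●v●○○
○○●○●○
○○○○●○
○○●●○○
○○○○○○
○○○○○○
step 24: ○●●○○○
○<●●○○
○○●○●○
○○○○●○
○○●●○○
○○○○○○
○○○○○○
step 25: ○●●○○○
○○●●○○
○v●○●○
○○○○●○
○○●●○○
○○○○○○
○○○○○○
step 26: ○●●○○○
○○●●○○
<●●○●○
○○○○●○
○○●●○○
○○○○○○
○○○○○○
step 27: ○●●○○○
^○●●○○
●●●○●○
○○○○●○
○○●●○○
○○○○○○
○○○○○○
step 28: ○●●○○○
●>●●○○
●●●○●○
○○○○●○
○○●●○○
○○○○○○
○○○○○○
step 29: ○●●○○○
●●●●○○
●v●○●○
○○○○●○
○○●●○○
○○○○○○
○○○○○○
step 30: ○●●○○○
●●●●○○
●○>○●○
○○○○●○
○○●●○○
○○○○○○
○○○○○○
step 31: ○●●○○○
●●^●○○
●○○○●○
○○○○●○
○○●●○○
○○○○○○
○○○○○○

north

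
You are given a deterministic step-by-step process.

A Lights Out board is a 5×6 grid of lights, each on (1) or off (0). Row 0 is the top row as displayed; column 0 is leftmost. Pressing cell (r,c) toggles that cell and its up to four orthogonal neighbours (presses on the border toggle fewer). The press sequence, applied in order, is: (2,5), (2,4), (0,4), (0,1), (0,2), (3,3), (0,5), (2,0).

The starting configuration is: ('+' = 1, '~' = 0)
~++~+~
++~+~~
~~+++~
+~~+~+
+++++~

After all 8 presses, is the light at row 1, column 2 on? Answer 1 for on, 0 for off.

1

t=0: ~++~+~
++~+~~
~~+++~
+~~+~+
+++++~
t=1: ~++~+~
++~+~+
~~++~+
+~~+~~
+++++~
t=2: ~++~+~
++~+++
~~+~+~
+~~++~
+++++~
t=3: ~+++~+
++~+~+
~~+~+~
+~~++~
+++++~
t=4: +~~+~+
+~~+~+
~~+~+~
+~~++~
+++++~
t=5: +++~~+
+~++~+
~~+~+~
+~~++~
+++++~
t=6: +++~~+
+~++~+
~~+++~
+~+~~~
+++~+~
t=7: +++~+~
+~++~~
~~+++~
+~+~~~
+++~+~
t=8: +++~+~
~~++~~
+++++~
~~+~~~
+++~+~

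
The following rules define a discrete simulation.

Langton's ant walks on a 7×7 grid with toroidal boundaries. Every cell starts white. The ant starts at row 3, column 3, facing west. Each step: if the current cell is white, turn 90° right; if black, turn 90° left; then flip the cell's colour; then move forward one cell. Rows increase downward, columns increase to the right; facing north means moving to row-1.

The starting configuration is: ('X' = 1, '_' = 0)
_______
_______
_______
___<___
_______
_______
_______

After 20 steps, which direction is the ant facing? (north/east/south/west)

gen 0: _______
_______
_______
___<___
_______
_______
_______
gen 1: _______
_______
___^___
___X___
_______
_______
_______
gen 2: _______
_______
___X>__
___X___
_______
_______
_______
gen 3: _______
_______
___XX__
___Xv__
_______
_______
_______
gen 4: _______
_______
___XX__
___<X__
_______
_______
_______
gen 5: _______
_______
___XX__
____X__
___v___
_______
_______
gen 6: _______
_______
___XX__
____X__
__<X___
_______
_______
gen 7: _______
_______
___XX__
__^_X__
__XX___
_______
_______
gen 8: _______
_______
___XX__
__X>X__
__XX___
_______
_______
gen 9: _______
_______
___XX__
__XXX__
__Xv___
_______
_______
gen 10: _______
_______
___XX__
__XXX__
__X_>__
_______
_______
gen 11: _______
_______
___XX__
__XXX__
__X_X__
____v__
_______
gen 12: _______
_______
___XX__
__XXX__
__X_X__
___<X__
_______
gen 13: _______
_______
___XX__
__XXX__
__X^X__
___XX__
_______
gen 14: _______
_______
___XX__
__XXX__
__XX>__
___XX__
_______
gen 15: _______
_______
___XX__
__XX^__
__XX___
___XX__
_______
gen 16: _______
_______
___XX__
__X<___
__XX___
___XX__
_______
gen 17: _______
_______
___XX__
__X____
__Xv___
___XX__
_______
gen 18: _______
_______
___XX__
__X____
__X_>__
___XX__
_______
gen 19: _______
_______
___XX__
__X____
__X_X__
___Xv__
_______
gen 20: _______
_______
___XX__
__X____
__X_X__
___X_>_
_______

east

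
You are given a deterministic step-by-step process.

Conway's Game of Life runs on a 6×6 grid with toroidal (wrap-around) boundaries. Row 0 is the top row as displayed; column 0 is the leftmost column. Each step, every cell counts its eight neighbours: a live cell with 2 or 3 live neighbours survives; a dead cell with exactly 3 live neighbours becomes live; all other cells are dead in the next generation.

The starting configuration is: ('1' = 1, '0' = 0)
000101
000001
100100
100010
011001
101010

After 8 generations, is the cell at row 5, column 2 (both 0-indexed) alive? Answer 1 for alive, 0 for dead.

0) 000101
000001
100100
100010
011001
101010
1) 100101
100001
100010
101110
001010
101010
2) 000100
010000
100010
001010
001010
101010
3) 011100
000000
010101
010010
001010
011011
4) 110110
110110
101010
110011
101010
100011
5) 000000
000000
001000
001010
000000
001000
6) 000000
000000
000100
000100
000100
000000
7) 000000
000000
000000
001110
000000
000000
8) 000000
000000
000100
000100
000100
000000

0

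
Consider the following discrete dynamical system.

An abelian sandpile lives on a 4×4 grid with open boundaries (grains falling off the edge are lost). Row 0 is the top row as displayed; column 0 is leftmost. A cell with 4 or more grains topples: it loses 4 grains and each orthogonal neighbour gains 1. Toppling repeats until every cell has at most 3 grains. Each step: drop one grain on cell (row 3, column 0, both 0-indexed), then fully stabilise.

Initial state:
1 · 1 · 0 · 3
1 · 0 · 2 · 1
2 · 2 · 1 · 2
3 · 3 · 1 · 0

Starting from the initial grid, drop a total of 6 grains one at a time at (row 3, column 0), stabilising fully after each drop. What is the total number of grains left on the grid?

23

t=0: 1 · 1 · 0 · 3
1 · 0 · 2 · 1
2 · 2 · 1 · 2
3 · 3 · 1 · 0
t=1: 1 · 1 · 0 · 3
1 · 0 · 2 · 1
3 · 3 · 1 · 2
1 · 0 · 2 · 0
t=2: 1 · 1 · 0 · 3
1 · 0 · 2 · 1
3 · 3 · 1 · 2
2 · 0 · 2 · 0
t=3: 1 · 1 · 0 · 3
1 · 0 · 2 · 1
3 · 3 · 1 · 2
3 · 0 · 2 · 0
t=4: 1 · 1 · 0 · 3
2 · 1 · 2 · 1
1 · 0 · 2 · 2
1 · 2 · 2 · 0
t=5: 1 · 1 · 0 · 3
2 · 1 · 2 · 1
1 · 0 · 2 · 2
2 · 2 · 2 · 0
t=6: 1 · 1 · 0 · 3
2 · 1 · 2 · 1
1 · 0 · 2 · 2
3 · 2 · 2 · 0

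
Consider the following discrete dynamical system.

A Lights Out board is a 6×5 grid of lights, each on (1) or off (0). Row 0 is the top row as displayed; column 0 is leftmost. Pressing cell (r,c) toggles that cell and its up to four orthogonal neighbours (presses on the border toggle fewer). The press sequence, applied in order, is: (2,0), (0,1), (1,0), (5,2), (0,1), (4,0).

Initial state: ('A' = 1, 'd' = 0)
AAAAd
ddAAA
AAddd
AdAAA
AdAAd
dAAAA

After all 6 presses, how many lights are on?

16

t=0: AAAAd
ddAAA
AAddd
AdAAA
AdAAd
dAAAA
t=1: AAAAd
AdAAA
ddddd
ddAAA
AdAAd
dAAAA
t=2: dddAd
AAAAA
ddddd
ddAAA
AdAAd
dAAAA
t=3: AddAd
ddAAA
Adddd
ddAAA
AdAAd
dAAAA
t=4: AddAd
ddAAA
Adddd
ddAAA
AddAd
ddddA
t=5: dAAAd
dAAAA
Adddd
ddAAA
AddAd
ddddA
t=6: dAAAd
dAAAA
Adddd
AdAAA
dAdAd
AdddA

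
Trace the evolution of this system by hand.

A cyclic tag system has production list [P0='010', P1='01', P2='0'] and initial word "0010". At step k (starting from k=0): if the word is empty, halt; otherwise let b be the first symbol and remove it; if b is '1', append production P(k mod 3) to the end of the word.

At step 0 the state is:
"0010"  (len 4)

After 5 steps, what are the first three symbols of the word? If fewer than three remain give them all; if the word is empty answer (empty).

gen 0: "0010"  (len 4)
gen 1: "010"  (len 3)
gen 2: "10"  (len 2)
gen 3: "00"  (len 2)
gen 4: "0"  (len 1)
gen 5: (halted — word empty)

(empty)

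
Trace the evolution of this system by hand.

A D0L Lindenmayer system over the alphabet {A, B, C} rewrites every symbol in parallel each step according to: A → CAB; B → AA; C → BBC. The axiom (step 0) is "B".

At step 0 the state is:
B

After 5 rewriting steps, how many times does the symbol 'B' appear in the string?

38

k=0  B
k=1  AA
k=2  CABCAB
k=3  BBCCABAABBCCABAA
k=4  AAAABBCBBCCABAACABCABAAAABBCBBCCABAACABCAB
k=5  CABCABCABCABAAAABBCAAAABBCBBCCABAACABCABBBCCABAABBCCABAACABCABCABCABAAAABBCAAAABBCBBCCABAACABCABBBCCABAABBCCABAA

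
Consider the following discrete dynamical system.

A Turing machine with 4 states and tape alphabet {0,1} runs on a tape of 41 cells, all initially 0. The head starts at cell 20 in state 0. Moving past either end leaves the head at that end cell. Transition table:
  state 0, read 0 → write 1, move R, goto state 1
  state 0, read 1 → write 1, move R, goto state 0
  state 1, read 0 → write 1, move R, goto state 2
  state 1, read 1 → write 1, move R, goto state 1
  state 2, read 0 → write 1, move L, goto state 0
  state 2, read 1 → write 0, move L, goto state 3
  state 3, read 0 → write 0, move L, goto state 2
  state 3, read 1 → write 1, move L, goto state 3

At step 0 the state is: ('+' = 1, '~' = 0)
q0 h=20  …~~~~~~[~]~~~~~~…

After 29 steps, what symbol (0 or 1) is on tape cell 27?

t=0: q0 h=20  …~~~~~~[~]~~~~~~…
t=1: q1 h=21  …~~~~~+[~]~~~~~~…
t=2: q2 h=22  …~~~~++[~]~~~~~~…
t=3: q0 h=21  …~~~~~+[+]+~~~~~…
t=4: q0 h=22  …~~~~++[+]~~~~~~…
t=5: q0 h=23  …~~~+++[~]~~~~~~…
t=6: q1 h=24  …~~++++[~]~~~~~~…
t=7: q2 h=25  …~+++++[~]~~~~~~…
t=8: q0 h=24  …~~++++[+]+~~~~~…
t=9: q0 h=25  …~+++++[+]~~~~~~…
t=10: q0 h=26  …++++++[~]~~~~~~…
t=11: q1 h=27  …++++++[~]~~~~~~…
t=12: q2 h=28  …++++++[~]~~~~~~…
t=13: q0 h=27  …++++++[+]+~~~~~…
t=14: q0 h=28  …++++++[+]~~~~~~…
t=15: q0 h=29  …++++++[~]~~~~~~…
t=16: q1 h=30  …++++++[~]~~~~~~…
t=17: q2 h=31  …++++++[~]~~~~~~…
t=18: q0 h=30  …++++++[+]+~~~~~…
t=19: q0 h=31  …++++++[+]~~~~~~…
t=20: q0 h=32  …++++++[~]~~~~~~…
t=21: q1 h=33  …++++++[~]~~~~~~…
t=22: q2 h=34  …++++++[~]~~~~~~|
t=23: q0 h=33  …++++++[+]+~~~~~…
t=24: q0 h=34  …++++++[+]~~~~~~|
t=25: q0 h=35  …++++++[~]~~~~~|
t=26: q1 h=36  …++++++[~]~~~~|
t=27: q2 h=37  …++++++[~]~~~|
t=28: q0 h=36  …++++++[+]+~~~|
t=29: q0 h=37  …++++++[+]~~~|

1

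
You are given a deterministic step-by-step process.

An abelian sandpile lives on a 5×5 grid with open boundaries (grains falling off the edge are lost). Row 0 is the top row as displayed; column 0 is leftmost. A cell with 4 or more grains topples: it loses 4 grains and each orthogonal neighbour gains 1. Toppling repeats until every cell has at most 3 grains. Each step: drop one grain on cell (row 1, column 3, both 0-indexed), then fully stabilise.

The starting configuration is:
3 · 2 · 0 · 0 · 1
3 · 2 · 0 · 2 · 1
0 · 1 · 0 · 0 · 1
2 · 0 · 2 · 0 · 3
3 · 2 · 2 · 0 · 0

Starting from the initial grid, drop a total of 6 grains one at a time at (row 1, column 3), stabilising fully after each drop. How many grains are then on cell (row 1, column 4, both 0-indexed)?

3

0) 3 · 2 · 0 · 0 · 1
3 · 2 · 0 · 2 · 1
0 · 1 · 0 · 0 · 1
2 · 0 · 2 · 0 · 3
3 · 2 · 2 · 0 · 0
1) 3 · 2 · 0 · 0 · 1
3 · 2 · 0 · 3 · 1
0 · 1 · 0 · 0 · 1
2 · 0 · 2 · 0 · 3
3 · 2 · 2 · 0 · 0
2) 3 · 2 · 0 · 1 · 1
3 · 2 · 1 · 0 · 2
0 · 1 · 0 · 1 · 1
2 · 0 · 2 · 0 · 3
3 · 2 · 2 · 0 · 0
3) 3 · 2 · 0 · 1 · 1
3 · 2 · 1 · 1 · 2
0 · 1 · 0 · 1 · 1
2 · 0 · 2 · 0 · 3
3 · 2 · 2 · 0 · 0
4) 3 · 2 · 0 · 1 · 1
3 · 2 · 1 · 2 · 2
0 · 1 · 0 · 1 · 1
2 · 0 · 2 · 0 · 3
3 · 2 · 2 · 0 · 0
5) 3 · 2 · 0 · 1 · 1
3 · 2 · 1 · 3 · 2
0 · 1 · 0 · 1 · 1
2 · 0 · 2 · 0 · 3
3 · 2 · 2 · 0 · 0
6) 3 · 2 · 0 · 2 · 1
3 · 2 · 2 · 0 · 3
0 · 1 · 0 · 2 · 1
2 · 0 · 2 · 0 · 3
3 · 2 · 2 · 0 · 0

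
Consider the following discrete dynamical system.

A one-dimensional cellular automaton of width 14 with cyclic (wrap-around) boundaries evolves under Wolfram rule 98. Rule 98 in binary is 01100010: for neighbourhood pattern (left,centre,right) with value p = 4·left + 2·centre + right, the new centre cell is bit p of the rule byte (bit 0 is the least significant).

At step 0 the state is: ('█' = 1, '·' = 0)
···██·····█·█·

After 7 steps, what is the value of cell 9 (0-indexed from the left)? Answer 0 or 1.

step 0: ···██·····█·█·
step 1: ··█·█····█·█··
step 2: ·█·█····█·█···
step 3: █·█····█·█····
step 4: ·█····█·█····█
step 5: █····█·█····█·
step 6: ····█·█····█·█
step 7: ···█·█····█·█·

0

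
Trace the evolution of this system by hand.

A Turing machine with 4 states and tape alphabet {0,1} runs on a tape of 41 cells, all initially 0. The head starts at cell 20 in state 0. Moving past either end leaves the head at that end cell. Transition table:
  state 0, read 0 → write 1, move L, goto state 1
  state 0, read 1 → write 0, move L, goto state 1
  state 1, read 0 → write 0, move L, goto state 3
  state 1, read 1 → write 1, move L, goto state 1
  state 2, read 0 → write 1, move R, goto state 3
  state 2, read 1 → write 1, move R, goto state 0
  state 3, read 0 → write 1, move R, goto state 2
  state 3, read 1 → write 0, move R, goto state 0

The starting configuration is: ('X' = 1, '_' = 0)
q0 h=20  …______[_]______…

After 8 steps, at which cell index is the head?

0) q0 h=20  …______[_]______…
1) q1 h=19  …______[_]X_____…
2) q3 h=18  …______[_]_X____…
3) q2 h=19  …_____X[_]X_____…
4) q3 h=20  …____XX[X]______…
5) q0 h=21  …___XX_[_]______…
6) q1 h=20  …____XX[_]X_____…
7) q3 h=19  …_____X[X]_X____…
8) q0 h=20  …____X_[_]X_____…

20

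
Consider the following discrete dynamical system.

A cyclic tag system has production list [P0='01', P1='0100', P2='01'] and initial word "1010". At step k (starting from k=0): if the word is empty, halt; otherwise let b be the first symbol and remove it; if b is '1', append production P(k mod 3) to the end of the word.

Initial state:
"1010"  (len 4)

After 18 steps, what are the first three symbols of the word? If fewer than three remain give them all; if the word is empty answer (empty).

k=0  "1010"  (len 4)
k=1  "01001"  (len 5)
k=2  "1001"  (len 4)
k=3  "00101"  (len 5)
k=4  "0101"  (len 4)
k=5  "101"  (len 3)
k=6  "0101"  (len 4)
k=7  "101"  (len 3)
k=8  "010100"  (len 6)
k=9  "10100"  (len 5)
k=10  "010001"  (len 6)
k=11  "10001"  (len 5)
k=12  "000101"  (len 6)
k=13  "00101"  (len 5)
k=14  "0101"  (len 4)
k=15  "101"  (len 3)
k=16  "0101"  (len 4)
k=17  "101"  (len 3)
k=18  "0101"  (len 4)

010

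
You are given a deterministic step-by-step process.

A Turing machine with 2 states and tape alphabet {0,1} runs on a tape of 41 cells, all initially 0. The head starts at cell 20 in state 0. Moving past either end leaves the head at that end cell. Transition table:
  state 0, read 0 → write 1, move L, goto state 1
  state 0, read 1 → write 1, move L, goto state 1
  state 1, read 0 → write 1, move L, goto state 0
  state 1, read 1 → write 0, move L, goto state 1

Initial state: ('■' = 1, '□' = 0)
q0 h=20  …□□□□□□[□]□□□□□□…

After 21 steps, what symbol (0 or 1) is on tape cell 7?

t=0: q0 h=20  …□□□□□□[□]□□□□□□…
t=1: q1 h=19  …□□□□□□[□]■□□□□□…
t=2: q0 h=18  …□□□□□□[□]■■□□□□…
t=3: q1 h=17  …□□□□□□[□]■■■□□□…
t=4: q0 h=16  …□□□□□□[□]■■■■□□…
t=5: q1 h=15  …□□□□□□[□]■■■■■□…
t=6: q0 h=14  …□□□□□□[□]■■■■■■…
t=7: q1 h=13  …□□□□□□[□]■■■■■■…
t=8: q0 h=12  …□□□□□□[□]■■■■■■…
t=9: q1 h=11  …□□□□□□[□]■■■■■■…
t=10: q0 h=10  …□□□□□□[□]■■■■■■…
t=11: q1 h= 9  …□□□□□□[□]■■■■■■…
t=12: q0 h= 8  …□□□□□□[□]■■■■■■…
t=13: q1 h= 7  …□□□□□□[□]■■■■■■…
t=14: q0 h= 6  |□□□□□□[□]■■■■■■…
t=15: q1 h= 5  |□□□□□[□]■■■■■■…
t=16: q0 h= 4  |□□□□[□]■■■■■■…
t=17: q1 h= 3  |□□□[□]■■■■■■…
t=18: q0 h= 2  |□□[□]■■■■■■…
t=19: q1 h= 1  |□[□]■■■■■■…
t=20: q0 h= 0  |[□]■■■■■■…
t=21: q1 h= 0  |[■]■■■■■■…

1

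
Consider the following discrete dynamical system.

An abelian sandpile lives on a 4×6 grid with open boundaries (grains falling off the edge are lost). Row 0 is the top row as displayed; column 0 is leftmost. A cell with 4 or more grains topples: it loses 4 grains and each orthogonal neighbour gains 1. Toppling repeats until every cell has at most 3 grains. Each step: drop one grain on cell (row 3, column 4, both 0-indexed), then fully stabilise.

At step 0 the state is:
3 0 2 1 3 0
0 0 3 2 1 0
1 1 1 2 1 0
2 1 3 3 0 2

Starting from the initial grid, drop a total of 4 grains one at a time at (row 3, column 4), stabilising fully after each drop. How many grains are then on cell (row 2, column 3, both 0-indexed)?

t=0: 3 0 2 1 3 0
0 0 3 2 1 0
1 1 1 2 1 0
2 1 3 3 0 2
t=1: 3 0 2 1 3 0
0 0 3 2 1 0
1 1 1 2 1 0
2 1 3 3 1 2
t=2: 3 0 2 1 3 0
0 0 3 2 1 0
1 1 1 2 1 0
2 1 3 3 2 2
t=3: 3 0 2 1 3 0
0 0 3 2 1 0
1 1 1 2 1 0
2 1 3 3 3 2
t=4: 3 0 2 1 3 0
0 0 3 2 1 0
1 1 2 3 2 0
2 2 0 1 1 3

3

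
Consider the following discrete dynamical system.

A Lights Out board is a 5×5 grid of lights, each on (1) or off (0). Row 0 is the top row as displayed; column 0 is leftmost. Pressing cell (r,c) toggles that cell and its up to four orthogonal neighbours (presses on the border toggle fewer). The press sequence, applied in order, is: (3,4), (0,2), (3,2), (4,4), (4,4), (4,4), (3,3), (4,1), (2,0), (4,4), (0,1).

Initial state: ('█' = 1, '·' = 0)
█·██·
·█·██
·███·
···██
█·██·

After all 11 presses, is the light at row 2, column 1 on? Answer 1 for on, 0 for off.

step 0: █·██·
·█·██
·███·
···██
█·██·
step 1: █·██·
·█·██
·████
·····
█·███
step 2: ██···
·████
·████
·····
█·███
step 3: ██···
·████
·█·██
·███·
█··██
step 4: ██···
·████
·█·██
·████
█····
step 5: ██···
·████
·█·██
·███·
█··██
step 6: ██···
·████
·█·██
·████
█····
step 7: ██···
·████
·█··█
·█···
█··█·
step 8: ██···
·████
·█··█
·····
·███·
step 9: ██···
█████
█···█
█····
·███·
step 10: ██···
█████
█···█
█···█
·██·█
step 11: ··█··
█·███
█···█
█···█
·██·█

0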